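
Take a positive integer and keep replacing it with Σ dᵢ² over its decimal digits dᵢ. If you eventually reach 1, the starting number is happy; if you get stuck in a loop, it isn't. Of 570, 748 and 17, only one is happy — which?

748

570: 570 → 74 → 65 → 61 → 37 → 58 → 89 → 145 → 42 → 20 → 4 → 16 → 37  — repeats 37 (not happy)
748: 748 → 129 → 86 → 100 → 1  — reaches 1 (happy)
17: 17 → 50 → 25 → 29 → 85 → 89 → 145 → 42 → 20 → 4 → 16 → 37 → 58 → 89  — repeats 89 (not happy)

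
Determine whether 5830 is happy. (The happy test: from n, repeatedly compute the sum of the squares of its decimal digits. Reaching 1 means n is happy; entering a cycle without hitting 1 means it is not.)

not happy

5830 → 5² + 8² + 3² + 0² = 98
98 → 9² + 8² = 145
145 → 1² + 4² + 5² = 42
42 → 4² + 2² = 20
20 → 2² + 0² = 4
4 → 4² = 16
16 → 1² + 6² = 37
37 → 3² + 7² = 58
58 → 5² + 8² = 89
89 → 8² + 9² = 145  — 145 already seen; the sequence cycles without reaching 1.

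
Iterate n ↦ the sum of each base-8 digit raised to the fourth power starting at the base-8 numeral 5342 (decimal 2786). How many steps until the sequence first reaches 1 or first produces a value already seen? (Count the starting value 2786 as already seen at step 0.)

2786 = (5,3,4,2)_8 → 5⁴ + 3⁴ + 4⁴ + 2⁴ = 978
978 = (1,7,2,2)_8 → 1⁴ + 7⁴ + 2⁴ + 2⁴ = 2434
2434 = (4,6,0,2)_8 → 4⁴ + 6⁴ + 0⁴ + 2⁴ = 1568
1568 = (3,0,4,0)_8 → 3⁴ + 0⁴ + 4⁴ + 0⁴ = 337
337 = (5,2,1)_8 → 5⁴ + 2⁴ + 1⁴ = 642
642 = (1,2,0,2)_8 → 1⁴ + 2⁴ + 0⁴ + 2⁴ = 33
33 = (4,1)_8 → 4⁴ + 1⁴ = 257
257 = (4,0,1)_8 → 4⁴ + 0⁴ + 1⁴ = 257  — 257 repeats.
That took 8 steps.

8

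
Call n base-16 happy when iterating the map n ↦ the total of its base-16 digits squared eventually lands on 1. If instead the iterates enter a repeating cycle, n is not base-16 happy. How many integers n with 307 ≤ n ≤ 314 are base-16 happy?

307: 307 → 19 → 10 → 100 → 52 → 25 → 82 → 29 → 170 → 200 → 208 → 169 → 181 → 146 → 85 → 50 → 13 → 169  — not base-16 happy
308: 308 → 26 → 101 → 61 → 178 → 125 → 218 → 269 → 170 → 200 → 208 → 169 → 181 → 146 → 85 → 50 → 13 → 169  — not base-16 happy
309: 309 → 35 → 13 → 169 → 181 → 146 → 85 → 50 → 13  — not base-16 happy
310: 310 → 46 → 200 → 208 → 169 → 181 → 146 → 85 → 50 → 13 → 169  — not base-16 happy
311: 311 → 59 → 130 → 68 → 32 → 4 → 16 → 1  — base-16 happy
312: 312 → 74 → 116 → 65 → 17 → 2 → 4 → 16 → 1  — base-16 happy
313: 313 → 91 → 146 → 85 → 50 → 13 → 169 → 181 → 146  — not base-16 happy
314: 314 → 110 → 232 → 260 → 17 → 2 → 4 → 16 → 1  — base-16 happy
base-16 happy: 311, 312, 314

3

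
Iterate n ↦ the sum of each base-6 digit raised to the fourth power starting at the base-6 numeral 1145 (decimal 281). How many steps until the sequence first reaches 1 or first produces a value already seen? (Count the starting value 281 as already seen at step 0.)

281 = (1,1,4,5)_6 → 883
883 = (4,0,3,1)_6 → 338
338 = (1,3,2,2)_6 → 114
114 = (3,1,0)_6 → 82
82 = (2,1,4)_6 → 273
273 = (1,1,3,3)_6 → 164
164 = (4,3,2)_6 → 353
353 = (1,3,4,5)_6 → 963
963 = (4,2,4,3)_6 → 609
609 = (2,4,5,3)_6 → 978
978 = (4,3,1,0)_6 → 338  — 338 repeats.
That took 11 steps.

11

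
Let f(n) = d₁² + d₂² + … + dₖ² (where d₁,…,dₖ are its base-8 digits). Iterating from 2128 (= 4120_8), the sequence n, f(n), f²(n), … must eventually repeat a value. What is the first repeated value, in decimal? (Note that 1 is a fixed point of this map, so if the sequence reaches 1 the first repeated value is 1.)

2128 = (4,1,2,0)_8 → 21
21 = (2,5)_8 → 29
29 = (3,5)_8 → 34
34 = (4,2)_8 → 20
20 = (2,4)_8 → 20  — 20 already appeared earlier.

20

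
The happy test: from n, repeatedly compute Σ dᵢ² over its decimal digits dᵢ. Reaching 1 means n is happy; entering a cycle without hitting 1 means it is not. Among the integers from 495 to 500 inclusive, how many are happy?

1

495: 495 → 122 → 9 → 81 → 65 → 61 → 37 → 58 → 89 → 145 → 42 → 20 → 4 → 16 → 37  — not happy
496: 496 → 133 → 19 → 82 → 68 → 100 → 1  — happy
497: 497 → 146 → 53 → 34 → 25 → 29 → 85 → 89 → 145 → 42 → 20 → 4 → 16 → 37 → 58 → 89  — not happy
498: 498 → 161 → 38 → 73 → 58 → 89 → 145 → 42 → 20 → 4 → 16 → 37 → 58  — not happy
499: 499 → 178 → 114 → 18 → 65 → 61 → 37 → 58 → 89 → 145 → 42 → 20 → 4 → 16 → 37  — not happy
500: 500 → 25 → 29 → 85 → 89 → 145 → 42 → 20 → 4 → 16 → 37 → 58 → 89  — not happy
happy: 496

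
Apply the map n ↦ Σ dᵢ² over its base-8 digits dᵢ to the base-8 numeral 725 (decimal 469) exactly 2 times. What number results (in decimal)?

469 = (7,2,5)_8 → 7² + 2² + 5² = 78
78 = (1,1,6)_8 → 1² + 1² + 6² = 38

38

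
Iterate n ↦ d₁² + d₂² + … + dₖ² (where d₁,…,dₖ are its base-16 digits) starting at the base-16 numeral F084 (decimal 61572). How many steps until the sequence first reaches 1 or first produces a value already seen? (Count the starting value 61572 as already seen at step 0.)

61572 = (15,0,8,4)_16 → 15² + 0² + 8² + 4² = 225 + 0 + 64 + 16 = 305
305 = (1,3,1)_16 → 1² + 3² + 1² = 1 + 9 + 1 = 11
11 = (11)_16 → 11² = 121
121 = (7,9)_16 → 7² + 9² = 49 + 81 = 130
130 = (8,2)_16 → 8² + 2² = 64 + 4 = 68
68 = (4,4)_16 → 4² + 4² = 16 + 16 = 32
32 = (2,0)_16 → 2² + 0² = 4 + 0 = 4
4 = (4)_16 → 4² = 16
16 = (1,0)_16 → 1² + 0² = 1 + 0 = 1  — reached 1.
That took 9 steps.

9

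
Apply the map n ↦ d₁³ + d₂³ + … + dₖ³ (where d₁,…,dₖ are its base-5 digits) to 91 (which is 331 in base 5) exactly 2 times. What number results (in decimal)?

9

91 = (3,3,1)_5 → 3³ + 3³ + 1³ = 27 + 27 + 1 = 55
55 = (2,1,0)_5 → 2³ + 1³ + 0³ = 8 + 1 + 0 = 9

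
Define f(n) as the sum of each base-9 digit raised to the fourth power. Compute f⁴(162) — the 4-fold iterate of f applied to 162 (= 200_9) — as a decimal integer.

2258

162 = (2,0,0)_9 → 2⁴ + 0⁴ + 0⁴ = 16 + 0 + 0 = 16
16 = (1,7)_9 → 1⁴ + 7⁴ = 1 + 2401 = 2402
2402 = (3,2,5,8)_9 → 3⁴ + 2⁴ + 5⁴ + 8⁴ = 81 + 16 + 625 + 4096 = 4818
4818 = (6,5,4,3)_9 → 6⁴ + 5⁴ + 4⁴ + 3⁴ = 1296 + 625 + 256 + 81 = 2258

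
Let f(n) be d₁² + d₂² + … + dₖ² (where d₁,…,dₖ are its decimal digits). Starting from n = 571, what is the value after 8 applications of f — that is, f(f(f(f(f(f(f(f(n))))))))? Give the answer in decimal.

145

571 → 5² + 7² + 1² = 75
75 → 7² + 5² = 74
74 → 7² + 4² = 65
65 → 6² + 5² = 61
61 → 6² + 1² = 37
37 → 3² + 7² = 58
58 → 5² + 8² = 89
89 → 8² + 9² = 145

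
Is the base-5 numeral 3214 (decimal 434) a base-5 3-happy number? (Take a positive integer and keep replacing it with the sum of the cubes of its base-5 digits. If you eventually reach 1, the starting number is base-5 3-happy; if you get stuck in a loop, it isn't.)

not base-5 3-happy

434 = (3,2,1,4)_5 → 3³ + 2³ + 1³ + 4³ = 100
100 = (4,0,0)_5 → 4³ + 0³ + 0³ = 64
64 = (2,2,4)_5 → 2³ + 2³ + 4³ = 80
80 = (3,1,0)_5 → 3³ + 1³ + 0³ = 28
28 = (1,0,3)_5 → 1³ + 0³ + 3³ = 28  — 28 already seen; the sequence cycles without reaching 1.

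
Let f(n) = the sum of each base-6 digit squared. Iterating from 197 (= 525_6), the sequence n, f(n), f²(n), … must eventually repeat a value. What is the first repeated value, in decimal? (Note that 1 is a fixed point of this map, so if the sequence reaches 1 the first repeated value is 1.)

197 = (5,2,5)_6 → 5² + 2² + 5² = 25 + 4 + 25 = 54
54 = (1,3,0)_6 → 1² + 3² + 0² = 1 + 9 + 0 = 10
10 = (1,4)_6 → 1² + 4² = 1 + 16 = 17
17 = (2,5)_6 → 2² + 5² = 4 + 25 = 29
29 = (4,5)_6 → 4² + 5² = 16 + 25 = 41
41 = (1,0,5)_6 → 1² + 0² + 5² = 1 + 0 + 25 = 26
26 = (4,2)_6 → 4² + 2² = 16 + 4 = 20
20 = (3,2)_6 → 3² + 2² = 9 + 4 = 13
13 = (2,1)_6 → 2² + 1² = 4 + 1 = 5
5 = (5)_6 → 5² = 25
25 = (4,1)_6 → 4² + 1² = 16 + 1 = 17  — 17 already appeared earlier.

17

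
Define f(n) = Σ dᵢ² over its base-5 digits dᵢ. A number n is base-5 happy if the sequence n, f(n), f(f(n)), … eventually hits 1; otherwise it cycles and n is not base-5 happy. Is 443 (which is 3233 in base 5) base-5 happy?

not base-5 happy

443 = (3,2,3,3)_5 → 3² + 2² + 3² + 3² = 31
31 = (1,1,1)_5 → 1² + 1² + 1² = 3
3 = (3)_5 → 3² = 9
9 = (1,4)_5 → 1² + 4² = 17
17 = (3,2)_5 → 3² + 2² = 13
13 = (2,3)_5 → 2² + 3² = 13  — 13 already seen; the sequence cycles without reaching 1.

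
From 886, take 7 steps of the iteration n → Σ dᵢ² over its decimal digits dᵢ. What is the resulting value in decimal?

89

886 → 164
164 → 53
53 → 34
34 → 25
25 → 29
29 → 85
85 → 89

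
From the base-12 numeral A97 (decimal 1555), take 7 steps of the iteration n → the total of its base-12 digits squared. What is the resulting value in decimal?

74

1555 = (10,9,7)_12 → 230
230 = (1,7,2)_12 → 54
54 = (4,6)_12 → 52
52 = (4,4)_12 → 32
32 = (2,8)_12 → 68
68 = (5,8)_12 → 89
89 = (7,5)_12 → 74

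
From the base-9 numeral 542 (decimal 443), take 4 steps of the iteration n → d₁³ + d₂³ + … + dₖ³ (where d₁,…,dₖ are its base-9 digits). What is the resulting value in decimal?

443 = (5,4,2)_9 → 197
197 = (2,3,8)_9 → 547
547 = (6,6,7)_9 → 775
775 = (1,0,5,1)_9 → 127

127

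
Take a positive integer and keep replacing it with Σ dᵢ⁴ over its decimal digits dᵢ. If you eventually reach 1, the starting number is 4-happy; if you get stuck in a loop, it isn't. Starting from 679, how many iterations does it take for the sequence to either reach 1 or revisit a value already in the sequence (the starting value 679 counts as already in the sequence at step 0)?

14

679 → 6⁴ + 7⁴ + 9⁴ = 10258
10258 → 1⁴ + 0⁴ + 2⁴ + 5⁴ + 8⁴ = 4738
4738 → 4⁴ + 7⁴ + 3⁴ + 8⁴ = 6834
6834 → 6⁴ + 8⁴ + 3⁴ + 4⁴ = 5729
5729 → 5⁴ + 7⁴ + 2⁴ + 9⁴ = 9603
9603 → 9⁴ + 6⁴ + 0⁴ + 3⁴ = 7938
7938 → 7⁴ + 9⁴ + 3⁴ + 8⁴ = 13139
13139 → 1⁴ + 3⁴ + 1⁴ + 3⁴ + 9⁴ = 6725
6725 → 6⁴ + 7⁴ + 2⁴ + 5⁴ = 4338
4338 → 4⁴ + 3⁴ + 3⁴ + 8⁴ = 4514
4514 → 4⁴ + 5⁴ + 1⁴ + 4⁴ = 1138
1138 → 1⁴ + 1⁴ + 3⁴ + 8⁴ = 4179
4179 → 4⁴ + 1⁴ + 7⁴ + 9⁴ = 9219
9219 → 9⁴ + 2⁴ + 1⁴ + 9⁴ = 13139  — 13139 repeats.
That took 14 steps.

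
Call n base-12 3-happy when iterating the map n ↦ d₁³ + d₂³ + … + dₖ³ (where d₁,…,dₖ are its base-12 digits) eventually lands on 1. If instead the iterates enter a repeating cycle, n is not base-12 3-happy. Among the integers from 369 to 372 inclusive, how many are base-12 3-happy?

369: 369 → 953 → 684 → 793 → 342 → 288 → 8 → 512 → 755 → 1464 → 1008 → 343 → 415 → 1351 → 1136 → 1855 → 1344 → 793  — not base-12 3-happy
370: 370 → 1224 → 728 → 637 → 190 → 1028 → 856 → 1520 → 1728 → 1  — base-12 3-happy
371: 371 → 1555 → 2072 → 585 → 793 → 342 → 288 → 8 → 512 → 755 → 1464 → 1008 → 343 → 415 → 1351 → 1136 → 1855 → 1344 → 793  — not base-12 3-happy
372: 372 → 351 → 160 → 66 → 341 → 197 → 190 → 1028 → 856 → 1520 → 1728 → 1  — base-12 3-happy
base-12 3-happy: 370, 372

2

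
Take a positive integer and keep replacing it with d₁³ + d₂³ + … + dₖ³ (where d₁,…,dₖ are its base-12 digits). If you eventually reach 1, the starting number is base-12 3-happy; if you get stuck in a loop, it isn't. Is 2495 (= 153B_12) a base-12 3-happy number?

2495 = (1,5,3,11)_12 → 1³ + 5³ + 3³ + 11³ = 1 + 125 + 27 + 1331 = 1484
1484 = (10,3,8)_12 → 10³ + 3³ + 8³ = 1000 + 27 + 512 = 1539
1539 = (10,8,3)_12 → 10³ + 8³ + 3³ = 1000 + 512 + 27 = 1539  — 1539 already seen; the sequence cycles without reaching 1.

not base-12 3-happy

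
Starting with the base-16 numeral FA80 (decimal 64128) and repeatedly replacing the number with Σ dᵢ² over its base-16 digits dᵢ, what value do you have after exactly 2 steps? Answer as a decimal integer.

90

64128 = (15,10,8,0)_16 → 15² + 10² + 8² + 0² = 389
389 = (1,8,5)_16 → 1² + 8² + 5² = 90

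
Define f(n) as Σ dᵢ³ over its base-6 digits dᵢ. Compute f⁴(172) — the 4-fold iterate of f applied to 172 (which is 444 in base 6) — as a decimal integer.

172 = (4,4,4)_6 → 4³ + 4³ + 4³ = 64 + 64 + 64 = 192
192 = (5,2,0)_6 → 5³ + 2³ + 0³ = 125 + 8 + 0 = 133
133 = (3,4,1)_6 → 3³ + 4³ + 1³ = 27 + 64 + 1 = 92
92 = (2,3,2)_6 → 2³ + 3³ + 2³ = 8 + 27 + 8 = 43

43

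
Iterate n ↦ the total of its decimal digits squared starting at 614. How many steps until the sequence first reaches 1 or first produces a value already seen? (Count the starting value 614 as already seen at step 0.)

614 → 6² + 1² + 4² = 53
53 → 5² + 3² = 34
34 → 3² + 4² = 25
25 → 2² + 5² = 29
29 → 2² + 9² = 85
85 → 8² + 5² = 89
89 → 8² + 9² = 145
145 → 1² + 4² + 5² = 42
42 → 4² + 2² = 20
20 → 2² + 0² = 4
4 → 4² = 16
16 → 1² + 6² = 37
37 → 3² + 7² = 58
58 → 5² + 8² = 89  — 89 repeats.
That took 14 steps.

14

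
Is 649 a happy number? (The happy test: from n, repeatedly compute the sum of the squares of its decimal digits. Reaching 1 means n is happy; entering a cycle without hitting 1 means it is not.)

649 → 133
133 → 19
19 → 82
82 → 68
68 → 100
100 → 1  — reached 1.

happy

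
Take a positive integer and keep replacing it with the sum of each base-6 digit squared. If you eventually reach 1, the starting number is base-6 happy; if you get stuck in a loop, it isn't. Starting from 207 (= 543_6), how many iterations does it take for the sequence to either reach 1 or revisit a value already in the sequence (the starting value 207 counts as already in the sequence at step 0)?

12

207 = (5,4,3)_6 → 5² + 4² + 3² = 25 + 16 + 9 = 50
50 = (1,2,2)_6 → 1² + 2² + 2² = 1 + 4 + 4 = 9
9 = (1,3)_6 → 1² + 3² = 1 + 9 = 10
10 = (1,4)_6 → 1² + 4² = 1 + 16 = 17
17 = (2,5)_6 → 2² + 5² = 4 + 25 = 29
29 = (4,5)_6 → 4² + 5² = 16 + 25 = 41
41 = (1,0,5)_6 → 1² + 0² + 5² = 1 + 0 + 25 = 26
26 = (4,2)_6 → 4² + 2² = 16 + 4 = 20
20 = (3,2)_6 → 3² + 2² = 9 + 4 = 13
13 = (2,1)_6 → 2² + 1² = 4 + 1 = 5
5 = (5)_6 → 5² = 25
25 = (4,1)_6 → 4² + 1² = 16 + 1 = 17  — 17 repeats.
That took 12 steps.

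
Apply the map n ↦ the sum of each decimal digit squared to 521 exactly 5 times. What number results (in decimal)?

521 → 5² + 2² + 1² = 30
30 → 3² + 0² = 9
9 → 9² = 81
81 → 8² + 1² = 65
65 → 6² + 5² = 61

61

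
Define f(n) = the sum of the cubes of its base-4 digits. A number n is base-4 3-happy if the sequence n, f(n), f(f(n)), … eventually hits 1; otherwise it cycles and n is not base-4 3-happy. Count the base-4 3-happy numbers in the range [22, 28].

22: 22 → 10 → 16 → 1  (reaches 1)
23: 23 → 29 → 29  (repeats 29)
24: 24 → 9 → 9  (repeats 9)
25: 25 → 10 → 16 → 1  (reaches 1)
26: 26 → 17 → 2 → 8 → 8  (repeats 8)
27: 27 → 36 → 9 → 9  (repeats 9)
28: 28 → 28  (repeats 28)
base-4 3-happy: 22, 25

2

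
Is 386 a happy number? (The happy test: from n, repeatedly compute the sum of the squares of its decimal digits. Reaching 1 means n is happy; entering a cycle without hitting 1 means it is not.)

happy

386 → 3² + 8² + 6² = 9 + 64 + 36 = 109
109 → 1² + 0² + 9² = 1 + 0 + 81 = 82
82 → 8² + 2² = 64 + 4 = 68
68 → 6² + 8² = 36 + 64 = 100
100 → 1² + 0² + 0² = 1 + 0 + 0 = 1  — reached 1.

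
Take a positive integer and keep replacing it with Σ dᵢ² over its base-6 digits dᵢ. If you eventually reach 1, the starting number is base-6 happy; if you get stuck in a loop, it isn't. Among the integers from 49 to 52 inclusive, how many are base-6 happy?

49: 49 → 6 → 1  — base-6 happy
50: 50 → 9 → 10 → 17 → 29 → 41 → 26 → 20 → 13 → 5 → 25 → 17  — not base-6 happy
51: 51 → 14 → 8 → 5 → 25 → 17 → 29 → 41 → 26 → 20 → 13 → 5  — not base-6 happy
52: 52 → 21 → 18 → 9 → 10 → 17 → 29 → 41 → 26 → 20 → 13 → 5 → 25 → 17  — not base-6 happy
base-6 happy: 49

1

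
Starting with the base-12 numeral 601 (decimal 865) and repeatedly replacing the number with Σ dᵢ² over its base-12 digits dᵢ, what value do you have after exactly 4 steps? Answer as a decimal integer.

865 = (6,0,1)_12 → 37
37 = (3,1)_12 → 10
10 = (10)_12 → 100
100 = (8,4)_12 → 80

80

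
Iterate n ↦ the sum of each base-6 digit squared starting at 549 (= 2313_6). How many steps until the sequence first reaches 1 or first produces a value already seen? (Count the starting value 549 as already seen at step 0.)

11

549 = (2,3,1,3)_6 → 2² + 3² + 1² + 3² = 4 + 9 + 1 + 9 = 23
23 = (3,5)_6 → 3² + 5² = 9 + 25 = 34
34 = (5,4)_6 → 5² + 4² = 25 + 16 = 41
41 = (1,0,5)_6 → 1² + 0² + 5² = 1 + 0 + 25 = 26
26 = (4,2)_6 → 4² + 2² = 16 + 4 = 20
20 = (3,2)_6 → 3² + 2² = 9 + 4 = 13
13 = (2,1)_6 → 2² + 1² = 4 + 1 = 5
5 = (5)_6 → 5² = 25
25 = (4,1)_6 → 4² + 1² = 16 + 1 = 17
17 = (2,5)_6 → 2² + 5² = 4 + 25 = 29
29 = (4,5)_6 → 4² + 5² = 16 + 25 = 41  — 41 repeats.
That took 11 steps.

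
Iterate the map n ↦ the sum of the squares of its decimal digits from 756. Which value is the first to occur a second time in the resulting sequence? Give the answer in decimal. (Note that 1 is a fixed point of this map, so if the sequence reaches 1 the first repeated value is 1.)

4

756 → 7² + 5² + 6² = 110
110 → 1² + 1² + 0² = 2
2 → 2² = 4
4 → 4² = 16
16 → 1² + 6² = 37
37 → 3² + 7² = 58
58 → 5² + 8² = 89
89 → 8² + 9² = 145
145 → 1² + 4² + 5² = 42
42 → 4² + 2² = 20
20 → 2² + 0² = 4  — 4 already appeared earlier.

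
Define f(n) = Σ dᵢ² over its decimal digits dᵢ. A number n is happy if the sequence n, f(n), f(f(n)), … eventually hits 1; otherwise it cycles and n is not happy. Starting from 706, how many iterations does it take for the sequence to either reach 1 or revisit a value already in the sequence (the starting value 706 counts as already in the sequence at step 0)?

10

706 → 7² + 0² + 6² = 85
85 → 8² + 5² = 89
89 → 8² + 9² = 145
145 → 1² + 4² + 5² = 42
42 → 4² + 2² = 20
20 → 2² + 0² = 4
4 → 4² = 16
16 → 1² + 6² = 37
37 → 3² + 7² = 58
58 → 5² + 8² = 89  — 89 repeats.
That took 10 steps.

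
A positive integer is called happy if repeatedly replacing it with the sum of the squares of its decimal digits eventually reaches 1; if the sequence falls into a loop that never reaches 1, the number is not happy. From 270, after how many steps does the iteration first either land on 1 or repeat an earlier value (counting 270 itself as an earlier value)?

14

270 → 2² + 7² + 0² = 53
53 → 5² + 3² = 34
34 → 3² + 4² = 25
25 → 2² + 5² = 29
29 → 2² + 9² = 85
85 → 8² + 5² = 89
89 → 8² + 9² = 145
145 → 1² + 4² + 5² = 42
42 → 4² + 2² = 20
20 → 2² + 0² = 4
4 → 4² = 16
16 → 1² + 6² = 37
37 → 3² + 7² = 58
58 → 5² + 8² = 89  — 89 repeats.
That took 14 steps.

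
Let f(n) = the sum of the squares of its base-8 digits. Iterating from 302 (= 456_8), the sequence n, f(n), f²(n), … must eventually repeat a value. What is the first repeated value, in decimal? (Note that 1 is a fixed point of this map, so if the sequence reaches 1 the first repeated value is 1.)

1

302 = (4,5,6)_8 → 77
77 = (1,1,5)_8 → 27
27 = (3,3)_8 → 18
18 = (2,2)_8 → 8
8 = (1,0)_8 → 1  — reached the fixed point 1.
1 → 1, so 1 is the first repeated value.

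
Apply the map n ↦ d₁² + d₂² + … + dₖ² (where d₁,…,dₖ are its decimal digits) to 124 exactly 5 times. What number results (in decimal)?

85

124 → 1² + 2² + 4² = 1 + 4 + 16 = 21
21 → 2² + 1² = 4 + 1 = 5
5 → 5² = 25
25 → 2² + 5² = 4 + 25 = 29
29 → 2² + 9² = 4 + 81 = 85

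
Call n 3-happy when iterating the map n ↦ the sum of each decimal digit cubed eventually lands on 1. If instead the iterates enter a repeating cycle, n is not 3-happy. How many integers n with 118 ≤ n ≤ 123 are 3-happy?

1

118: 118 → 514 → 190 → 730 → 370 → 370  (repeats 370)
119: 119 → 731 → 371 → 371  (repeats 371)
120: 120 → 9 → 729 → 1080 → 513 → 153 → 153  (repeats 153)
121: 121 → 10 → 1  (reaches 1)
122: 122 → 17 → 344 → 155 → 251 → 134 → 92 → 737 → 713 → 371 → 371  (repeats 371)
123: 123 → 36 → 243 → 99 → 1458 → 702 → 351 → 153 → 153  (repeats 153)
3-happy: 121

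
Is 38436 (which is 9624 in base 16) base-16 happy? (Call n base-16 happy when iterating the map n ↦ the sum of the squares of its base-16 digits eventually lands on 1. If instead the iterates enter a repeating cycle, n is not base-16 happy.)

38436 = (9,6,2,4)_16 → 9² + 6² + 2² + 4² = 137
137 = (8,9)_16 → 8² + 9² = 145
145 = (9,1)_16 → 9² + 1² = 82
82 = (5,2)_16 → 5² + 2² = 29
29 = (1,13)_16 → 1² + 13² = 170
170 = (10,10)_16 → 10² + 10² = 200
200 = (12,8)_16 → 12² + 8² = 208
208 = (13,0)_16 → 13² + 0² = 169
169 = (10,9)_16 → 10² + 9² = 181
181 = (11,5)_16 → 11² + 5² = 146
146 = (9,2)_16 → 9² + 2² = 85
85 = (5,5)_16 → 5² + 5² = 50
50 = (3,2)_16 → 3² + 2² = 13
13 = (13)_16 → 13² = 169  — 169 already seen; the sequence cycles without reaching 1.

not base-16 happy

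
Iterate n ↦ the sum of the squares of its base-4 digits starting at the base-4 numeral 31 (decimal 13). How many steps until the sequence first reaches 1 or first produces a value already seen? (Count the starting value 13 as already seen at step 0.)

13 = (3,1)_4 → 10
10 = (2,2)_4 → 8
8 = (2,0)_4 → 4
4 = (1,0)_4 → 1  — reached 1.
That took 4 steps.

4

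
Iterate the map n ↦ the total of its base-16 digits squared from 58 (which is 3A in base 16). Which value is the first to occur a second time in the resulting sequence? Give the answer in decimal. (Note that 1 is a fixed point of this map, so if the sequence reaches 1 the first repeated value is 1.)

58 = (3,10)_16 → 3² + 10² = 109
109 = (6,13)_16 → 6² + 13² = 205
205 = (12,13)_16 → 12² + 13² = 313
313 = (1,3,9)_16 → 1² + 3² + 9² = 91
91 = (5,11)_16 → 5² + 11² = 146
146 = (9,2)_16 → 9² + 2² = 85
85 = (5,5)_16 → 5² + 5² = 50
50 = (3,2)_16 → 3² + 2² = 13
13 = (13)_16 → 13² = 169
169 = (10,9)_16 → 10² + 9² = 181
181 = (11,5)_16 → 11² + 5² = 146  — 146 already appeared earlier.

146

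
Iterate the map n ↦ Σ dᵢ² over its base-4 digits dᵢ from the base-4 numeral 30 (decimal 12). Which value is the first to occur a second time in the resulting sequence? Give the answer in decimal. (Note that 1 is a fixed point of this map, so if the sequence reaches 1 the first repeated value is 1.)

12 = (3,0)_4 → 3² + 0² = 9
9 = (2,1)_4 → 2² + 1² = 5
5 = (1,1)_4 → 1² + 1² = 2
2 = (2)_4 → 2² = 4
4 = (1,0)_4 → 1² + 0² = 1  — reached the fixed point 1.
1 → 1, so 1 is the first repeated value.

1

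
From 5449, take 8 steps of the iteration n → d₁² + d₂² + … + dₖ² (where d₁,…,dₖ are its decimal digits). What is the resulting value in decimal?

5449 → 5² + 4² + 4² + 9² = 25 + 16 + 16 + 81 = 138
138 → 1² + 3² + 8² = 1 + 9 + 64 = 74
74 → 7² + 4² = 49 + 16 = 65
65 → 6² + 5² = 36 + 25 = 61
61 → 6² + 1² = 36 + 1 = 37
37 → 3² + 7² = 9 + 49 = 58
58 → 5² + 8² = 25 + 64 = 89
89 → 8² + 9² = 64 + 81 = 145

145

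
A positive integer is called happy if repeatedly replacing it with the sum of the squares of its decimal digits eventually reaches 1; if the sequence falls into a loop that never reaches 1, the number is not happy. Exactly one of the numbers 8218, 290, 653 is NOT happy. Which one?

290

8218: 8218 → 133 → 19 → 82 → 68 → 100 → 1  — reaches 1 (happy)
290: 290 → 85 → 89 → 145 → 42 → 20 → 4 → 16 → 37 → 58 → 89  — repeats 89 (not happy)
653: 653 → 70 → 49 → 97 → 130 → 10 → 1  — reaches 1 (happy)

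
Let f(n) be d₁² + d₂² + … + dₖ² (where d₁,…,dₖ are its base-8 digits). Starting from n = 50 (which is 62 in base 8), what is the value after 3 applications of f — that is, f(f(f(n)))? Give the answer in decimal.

50 = (6,2)_8 → 6² + 2² = 40
40 = (5,0)_8 → 5² + 0² = 25
25 = (3,1)_8 → 3² + 1² = 10

10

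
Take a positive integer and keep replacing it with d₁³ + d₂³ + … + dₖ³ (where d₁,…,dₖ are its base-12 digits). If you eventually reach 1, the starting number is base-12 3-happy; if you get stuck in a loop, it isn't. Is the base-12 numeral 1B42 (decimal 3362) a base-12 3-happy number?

base-12 3-happy

3362 = (1,11,4,2)_12 → 1404
1404 = (9,9,0)_12 → 1458
1458 = (10,1,6)_12 → 1217
1217 = (8,5,5)_12 → 762
762 = (5,3,6)_12 → 368
368 = (2,6,8)_12 → 736
736 = (5,1,4)_12 → 190
190 = (1,3,10)_12 → 1028
1028 = (7,1,8)_12 → 856
856 = (5,11,4)_12 → 1520
1520 = (10,6,8)_12 → 1728
1728 = (1,0,0,0)_12 → 1  — reached 1.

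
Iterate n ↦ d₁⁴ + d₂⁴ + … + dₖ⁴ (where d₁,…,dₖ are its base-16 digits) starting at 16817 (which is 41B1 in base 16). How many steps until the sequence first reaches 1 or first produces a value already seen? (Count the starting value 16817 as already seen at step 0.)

16817 = (4,1,11,1)_16 → 4⁴ + 1⁴ + 11⁴ + 1⁴ = 14899
14899 = (3,10,3,3)_16 → 3⁴ + 10⁴ + 3⁴ + 3⁴ = 10243
10243 = (2,8,0,3)_16 → 2⁴ + 8⁴ + 0⁴ + 3⁴ = 4193
4193 = (1,0,6,1)_16 → 1⁴ + 0⁴ + 6⁴ + 1⁴ = 1298
1298 = (5,1,2)_16 → 5⁴ + 1⁴ + 2⁴ = 642
642 = (2,8,2)_16 → 2⁴ + 8⁴ + 2⁴ = 4128
4128 = (1,0,2,0)_16 → 1⁴ + 0⁴ + 2⁴ + 0⁴ = 17
17 = (1,1)_16 → 1⁴ + 1⁴ = 2
2 = (2)_16 → 2⁴ = 16
16 = (1,0)_16 → 1⁴ + 0⁴ = 1  — reached 1.
That took 10 steps.

10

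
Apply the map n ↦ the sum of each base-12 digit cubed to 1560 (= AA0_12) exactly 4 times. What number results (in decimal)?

1560 = (10,10,0)_12 → 10³ + 10³ + 0³ = 2000
2000 = (1,1,10,8)_12 → 1³ + 1³ + 10³ + 8³ = 1514
1514 = (10,6,2)_12 → 10³ + 6³ + 2³ = 1224
1224 = (8,6,0)_12 → 8³ + 6³ + 0³ = 728

728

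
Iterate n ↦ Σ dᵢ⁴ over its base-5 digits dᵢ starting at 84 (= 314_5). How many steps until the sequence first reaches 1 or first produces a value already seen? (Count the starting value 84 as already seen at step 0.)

5

84 = (3,1,4)_5 → 338
338 = (2,3,2,3)_5 → 194
194 = (1,2,3,4)_5 → 354
354 = (2,4,0,4)_5 → 528
528 = (4,1,0,3)_5 → 338  — 338 repeats.
That took 5 steps.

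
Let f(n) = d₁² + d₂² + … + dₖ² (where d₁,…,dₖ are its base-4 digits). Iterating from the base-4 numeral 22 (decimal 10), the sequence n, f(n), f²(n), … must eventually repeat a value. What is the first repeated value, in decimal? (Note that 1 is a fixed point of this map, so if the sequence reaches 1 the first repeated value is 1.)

10 = (2,2)_4 → 2² + 2² = 4 + 4 = 8
8 = (2,0)_4 → 2² + 0² = 4 + 0 = 4
4 = (1,0)_4 → 1² + 0² = 1 + 0 = 1  — reached the fixed point 1.
1 → 1, so 1 is the first repeated value.

1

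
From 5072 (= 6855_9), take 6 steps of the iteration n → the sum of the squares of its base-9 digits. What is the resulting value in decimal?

5072 = (6,8,5,5)_9 → 6² + 8² + 5² + 5² = 150
150 = (1,7,6)_9 → 1² + 7² + 6² = 86
86 = (1,0,5)_9 → 1² + 0² + 5² = 26
26 = (2,8)_9 → 2² + 8² = 68
68 = (7,5)_9 → 7² + 5² = 74
74 = (8,2)_9 → 8² + 2² = 68

68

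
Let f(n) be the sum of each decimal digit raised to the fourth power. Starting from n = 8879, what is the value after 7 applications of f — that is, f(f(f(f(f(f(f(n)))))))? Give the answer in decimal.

5140

8879 → 8⁴ + 8⁴ + 7⁴ + 9⁴ = 17154
17154 → 1⁴ + 7⁴ + 1⁴ + 5⁴ + 4⁴ = 3284
3284 → 3⁴ + 2⁴ + 8⁴ + 4⁴ = 4449
4449 → 4⁴ + 4⁴ + 4⁴ + 9⁴ = 7329
7329 → 7⁴ + 3⁴ + 2⁴ + 9⁴ = 9059
9059 → 9⁴ + 0⁴ + 5⁴ + 9⁴ = 13747
13747 → 1⁴ + 3⁴ + 7⁴ + 4⁴ + 7⁴ = 5140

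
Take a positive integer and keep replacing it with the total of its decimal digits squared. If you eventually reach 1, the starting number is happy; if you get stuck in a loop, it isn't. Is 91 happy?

happy

91 → 9² + 1² = 81 + 1 = 82
82 → 8² + 2² = 64 + 4 = 68
68 → 6² + 8² = 36 + 64 = 100
100 → 1² + 0² + 0² = 1 + 0 + 0 = 1  — reached 1.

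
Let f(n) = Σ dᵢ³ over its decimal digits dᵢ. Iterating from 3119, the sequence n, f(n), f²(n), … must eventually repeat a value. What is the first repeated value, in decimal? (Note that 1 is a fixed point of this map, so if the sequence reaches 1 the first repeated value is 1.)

3119 → 758
758 → 980
980 → 1241
1241 → 74
74 → 407
407 → 407  — 407 already appeared earlier.

407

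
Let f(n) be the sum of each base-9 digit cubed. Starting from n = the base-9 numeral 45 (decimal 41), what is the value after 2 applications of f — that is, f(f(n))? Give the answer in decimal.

35

41 = (4,5)_9 → 4³ + 5³ = 64 + 125 = 189
189 = (2,3,0)_9 → 2³ + 3³ + 0³ = 8 + 27 + 0 = 35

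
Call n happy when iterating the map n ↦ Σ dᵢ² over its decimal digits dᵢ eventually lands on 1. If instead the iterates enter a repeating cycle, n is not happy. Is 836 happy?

happy

836 → 109
109 → 82
82 → 68
68 → 100
100 → 1  — reached 1.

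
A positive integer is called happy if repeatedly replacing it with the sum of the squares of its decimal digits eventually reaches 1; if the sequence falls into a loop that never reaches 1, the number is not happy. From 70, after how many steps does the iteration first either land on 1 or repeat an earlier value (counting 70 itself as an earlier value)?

70 → 7² + 0² = 49 + 0 = 49
49 → 4² + 9² = 16 + 81 = 97
97 → 9² + 7² = 81 + 49 = 130
130 → 1² + 3² + 0² = 1 + 9 + 0 = 10
10 → 1² + 0² = 1 + 0 = 1  — reached 1.
That took 5 steps.

5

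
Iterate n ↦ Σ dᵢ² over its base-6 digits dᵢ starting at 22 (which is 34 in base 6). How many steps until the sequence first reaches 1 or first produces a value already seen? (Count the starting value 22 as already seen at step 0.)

9

22 = (3,4)_6 → 3² + 4² = 25
25 = (4,1)_6 → 4² + 1² = 17
17 = (2,5)_6 → 2² + 5² = 29
29 = (4,5)_6 → 4² + 5² = 41
41 = (1,0,5)_6 → 1² + 0² + 5² = 26
26 = (4,2)_6 → 4² + 2² = 20
20 = (3,2)_6 → 3² + 2² = 13
13 = (2,1)_6 → 2² + 1² = 5
5 = (5)_6 → 5² = 25  — 25 repeats.
That took 9 steps.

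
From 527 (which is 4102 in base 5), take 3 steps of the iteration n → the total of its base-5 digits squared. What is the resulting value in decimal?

527 = (4,1,0,2)_5 → 4² + 1² + 0² + 2² = 21
21 = (4,1)_5 → 4² + 1² = 17
17 = (3,2)_5 → 3² + 2² = 13

13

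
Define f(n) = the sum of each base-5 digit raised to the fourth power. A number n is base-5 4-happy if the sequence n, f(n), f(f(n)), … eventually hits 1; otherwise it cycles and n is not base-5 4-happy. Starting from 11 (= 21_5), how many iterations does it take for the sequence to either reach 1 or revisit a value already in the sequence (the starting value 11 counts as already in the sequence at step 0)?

4

11 = (2,1)_5 → 2⁴ + 1⁴ = 17
17 = (3,2)_5 → 3⁴ + 2⁴ = 97
97 = (3,4,2)_5 → 3⁴ + 4⁴ + 2⁴ = 353
353 = (2,4,0,3)_5 → 2⁴ + 4⁴ + 0⁴ + 3⁴ = 353  — 353 repeats.
That took 4 steps.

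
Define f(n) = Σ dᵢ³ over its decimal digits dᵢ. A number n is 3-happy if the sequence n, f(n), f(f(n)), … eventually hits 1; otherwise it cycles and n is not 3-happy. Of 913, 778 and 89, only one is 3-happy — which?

913: 913 → 757 → 811 → 514 → 190 → 730 → 370 → 370  — repeats 370 (not 3-happy)
778: 778 → 1198 → 1243 → 100 → 1  — reaches 1 (3-happy)
89: 89 → 1241 → 74 → 407 → 407  — repeats 407 (not 3-happy)

778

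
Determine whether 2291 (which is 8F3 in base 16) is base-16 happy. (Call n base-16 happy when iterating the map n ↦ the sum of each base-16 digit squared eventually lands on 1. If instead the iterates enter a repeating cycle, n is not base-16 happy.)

base-16 happy

2291 = (8,15,3)_16 → 8² + 15² + 3² = 298
298 = (1,2,10)_16 → 1² + 2² + 10² = 105
105 = (6,9)_16 → 6² + 9² = 117
117 = (7,5)_16 → 7² + 5² = 74
74 = (4,10)_16 → 4² + 10² = 116
116 = (7,4)_16 → 7² + 4² = 65
65 = (4,1)_16 → 4² + 1² = 17
17 = (1,1)_16 → 1² + 1² = 2
2 = (2)_16 → 2² = 4
4 = (4)_16 → 4² = 16
16 = (1,0)_16 → 1² + 0² = 1  — reached 1.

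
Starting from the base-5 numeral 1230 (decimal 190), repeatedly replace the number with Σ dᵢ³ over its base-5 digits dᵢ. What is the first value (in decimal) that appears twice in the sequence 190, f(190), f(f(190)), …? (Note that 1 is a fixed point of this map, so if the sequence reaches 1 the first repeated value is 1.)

28

190 = (1,2,3,0)_5 → 1³ + 2³ + 3³ + 0³ = 1 + 8 + 27 + 0 = 36
36 = (1,2,1)_5 → 1³ + 2³ + 1³ = 1 + 8 + 1 = 10
10 = (2,0)_5 → 2³ + 0³ = 8 + 0 = 8
8 = (1,3)_5 → 1³ + 3³ = 1 + 27 = 28
28 = (1,0,3)_5 → 1³ + 0³ + 3³ = 1 + 0 + 27 = 28  — 28 already appeared earlier.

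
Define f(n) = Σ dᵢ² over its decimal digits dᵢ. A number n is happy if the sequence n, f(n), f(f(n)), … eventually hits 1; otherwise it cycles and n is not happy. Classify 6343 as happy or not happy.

6343 → 6² + 3² + 4² + 3² = 36 + 9 + 16 + 9 = 70
70 → 7² + 0² = 49 + 0 = 49
49 → 4² + 9² = 16 + 81 = 97
97 → 9² + 7² = 81 + 49 = 130
130 → 1² + 3² + 0² = 1 + 9 + 0 = 10
10 → 1² + 0² = 1 + 0 = 1  — reached 1.

happy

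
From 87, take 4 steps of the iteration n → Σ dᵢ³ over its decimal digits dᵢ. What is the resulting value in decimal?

87 → 8³ + 7³ = 512 + 343 = 855
855 → 8³ + 5³ + 5³ = 512 + 125 + 125 = 762
762 → 7³ + 6³ + 2³ = 343 + 216 + 8 = 567
567 → 5³ + 6³ + 7³ = 125 + 216 + 343 = 684

684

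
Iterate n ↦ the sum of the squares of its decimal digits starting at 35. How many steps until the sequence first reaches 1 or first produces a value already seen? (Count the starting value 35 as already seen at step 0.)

13

35 → 34
34 → 25
25 → 29
29 → 85
85 → 89
89 → 145
145 → 42
42 → 20
20 → 4
4 → 16
16 → 37
37 → 58
58 → 89  — 89 repeats.
That took 13 steps.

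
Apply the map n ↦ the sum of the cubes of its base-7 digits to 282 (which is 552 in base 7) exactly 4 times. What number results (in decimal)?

282

282 = (5,5,2)_7 → 5³ + 5³ + 2³ = 258
258 = (5,1,6)_7 → 5³ + 1³ + 6³ = 342
342 = (6,6,6)_7 → 6³ + 6³ + 6³ = 648
648 = (1,6,1,4)_7 → 1³ + 6³ + 1³ + 4³ = 282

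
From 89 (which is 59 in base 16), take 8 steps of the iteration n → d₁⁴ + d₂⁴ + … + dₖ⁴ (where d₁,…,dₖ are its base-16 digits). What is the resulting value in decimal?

89 = (5,9)_16 → 5⁴ + 9⁴ = 625 + 6561 = 7186
7186 = (1,12,1,2)_16 → 1⁴ + 12⁴ + 1⁴ + 2⁴ = 1 + 20736 + 1 + 16 = 20754
20754 = (5,1,1,2)_16 → 5⁴ + 1⁴ + 1⁴ + 2⁴ = 625 + 1 + 1 + 16 = 643
643 = (2,8,3)_16 → 2⁴ + 8⁴ + 3⁴ = 16 + 4096 + 81 = 4193
4193 = (1,0,6,1)_16 → 1⁴ + 0⁴ + 6⁴ + 1⁴ = 1 + 0 + 1296 + 1 = 1298
1298 = (5,1,2)_16 → 5⁴ + 1⁴ + 2⁴ = 625 + 1 + 16 = 642
642 = (2,8,2)_16 → 2⁴ + 8⁴ + 2⁴ = 16 + 4096 + 16 = 4128
4128 = (1,0,2,0)_16 → 1⁴ + 0⁴ + 2⁴ + 0⁴ = 1 + 0 + 16 + 0 = 17

17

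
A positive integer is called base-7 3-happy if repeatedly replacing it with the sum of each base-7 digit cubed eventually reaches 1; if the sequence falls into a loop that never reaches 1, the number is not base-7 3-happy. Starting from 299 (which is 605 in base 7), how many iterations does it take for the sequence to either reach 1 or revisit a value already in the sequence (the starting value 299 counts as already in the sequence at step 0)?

299 = (6,0,5)_7 → 6³ + 0³ + 5³ = 341
341 = (6,6,5)_7 → 6³ + 6³ + 5³ = 557
557 = (1,4,2,4)_7 → 1³ + 4³ + 2³ + 4³ = 137
137 = (2,5,4)_7 → 2³ + 5³ + 4³ = 197
197 = (4,0,1)_7 → 4³ + 0³ + 1³ = 65
65 = (1,2,2)_7 → 1³ + 2³ + 2³ = 17
17 = (2,3)_7 → 2³ + 3³ = 35
35 = (5,0)_7 → 5³ + 0³ = 125
125 = (2,3,6)_7 → 2³ + 3³ + 6³ = 251
251 = (5,0,6)_7 → 5³ + 0³ + 6³ = 341  — 341 repeats.
That took 10 steps.

10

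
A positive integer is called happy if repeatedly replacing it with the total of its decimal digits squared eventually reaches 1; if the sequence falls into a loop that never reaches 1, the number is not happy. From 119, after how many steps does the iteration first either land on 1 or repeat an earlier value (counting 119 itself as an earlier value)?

119 → 83
83 → 73
73 → 58
58 → 89
89 → 145
145 → 42
42 → 20
20 → 4
4 → 16
16 → 37
37 → 58  — 58 repeats.
That took 11 steps.

11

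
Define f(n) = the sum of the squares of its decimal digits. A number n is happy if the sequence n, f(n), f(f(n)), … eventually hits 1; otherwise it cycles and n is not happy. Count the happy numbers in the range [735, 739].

2

735: 735 → 83 → 73 → 58 → 89 → 145 → 42 → 20 → 4 → 16 → 37 → 58  — not happy
736: 736 → 94 → 97 → 130 → 10 → 1  — happy
737: 737 → 107 → 50 → 25 → 29 → 85 → 89 → 145 → 42 → 20 → 4 → 16 → 37 → 58 → 89  — not happy
738: 738 → 122 → 9 → 81 → 65 → 61 → 37 → 58 → 89 → 145 → 42 → 20 → 4 → 16 → 37  — not happy
739: 739 → 139 → 91 → 82 → 68 → 100 → 1  — happy
happy: 736, 739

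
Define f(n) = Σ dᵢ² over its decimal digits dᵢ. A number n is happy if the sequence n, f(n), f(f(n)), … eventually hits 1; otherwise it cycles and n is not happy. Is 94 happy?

94 → 97
97 → 130
130 → 10
10 → 1  — reached 1.

happy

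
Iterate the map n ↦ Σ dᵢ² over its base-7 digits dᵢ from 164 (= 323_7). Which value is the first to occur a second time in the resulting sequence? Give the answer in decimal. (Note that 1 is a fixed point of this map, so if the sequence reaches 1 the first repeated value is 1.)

164 = (3,2,3)_7 → 22
22 = (3,1)_7 → 10
10 = (1,3)_7 → 10  — 10 already appeared earlier.

10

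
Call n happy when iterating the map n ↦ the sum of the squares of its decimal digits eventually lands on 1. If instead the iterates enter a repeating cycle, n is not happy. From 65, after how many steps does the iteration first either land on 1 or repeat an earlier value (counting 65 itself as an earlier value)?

65 → 6² + 5² = 36 + 25 = 61
61 → 6² + 1² = 36 + 1 = 37
37 → 3² + 7² = 9 + 49 = 58
58 → 5² + 8² = 25 + 64 = 89
89 → 8² + 9² = 64 + 81 = 145
145 → 1² + 4² + 5² = 1 + 16 + 25 = 42
42 → 4² + 2² = 16 + 4 = 20
20 → 2² + 0² = 4 + 0 = 4
4 → 4² = 16
16 → 1² + 6² = 1 + 36 = 37  — 37 repeats.
That took 10 steps.

10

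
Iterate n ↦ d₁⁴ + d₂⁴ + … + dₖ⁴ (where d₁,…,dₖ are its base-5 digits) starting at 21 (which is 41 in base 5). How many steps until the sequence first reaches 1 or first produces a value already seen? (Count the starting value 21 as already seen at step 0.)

21 = (4,1)_5 → 4⁴ + 1⁴ = 257
257 = (2,0,1,2)_5 → 2⁴ + 0⁴ + 1⁴ + 2⁴ = 33
33 = (1,1,3)_5 → 1⁴ + 1⁴ + 3⁴ = 83
83 = (3,1,3)_5 → 3⁴ + 1⁴ + 3⁴ = 163
163 = (1,1,2,3)_5 → 1⁴ + 1⁴ + 2⁴ + 3⁴ = 99
99 = (3,4,4)_5 → 3⁴ + 4⁴ + 4⁴ = 593
593 = (4,3,3,3)_5 → 4⁴ + 3⁴ + 3⁴ + 3⁴ = 499
499 = (3,4,4,4)_5 → 3⁴ + 4⁴ + 4⁴ + 4⁴ = 849
849 = (1,1,3,4,4)_5 → 1⁴ + 1⁴ + 3⁴ + 4⁴ + 4⁴ = 595
595 = (4,3,4,0)_5 → 4⁴ + 3⁴ + 4⁴ + 0⁴ = 593  — 593 repeats.
That took 10 steps.

10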